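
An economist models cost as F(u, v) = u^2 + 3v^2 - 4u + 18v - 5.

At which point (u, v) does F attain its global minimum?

(2, -3)

F(u,v) separates as P(u) + Q(v) − 5, so its minimum is min P + min Q − 5.
P'(u) = 2u - 4 vanishes at u ∈ {2}; Q'(v) = 6v + 18 vanishes at v ∈ {-3}.
Local minima of P (where P''>0): P(2)=-4. Local minima of Q: Q(-3)=-27.
So the global minimum of F is P(2) + Q(-3) − 5 = -4 − 27 − 5 = -36, attained at (2, -3).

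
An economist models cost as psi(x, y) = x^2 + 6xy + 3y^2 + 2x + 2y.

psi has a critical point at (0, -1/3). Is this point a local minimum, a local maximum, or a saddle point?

saddle point

The Hessian of psi is constant: H = [[2, 6], [6, 6]].
det(H) = 2·6 − 6² = -24.
Since det(H) < 0, H is indefinite and the critical point is a saddle point.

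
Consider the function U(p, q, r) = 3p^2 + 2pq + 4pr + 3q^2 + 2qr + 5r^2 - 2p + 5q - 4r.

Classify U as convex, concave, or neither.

convex

U is quadratic, so its Hessian is the constant matrix H = [[6, 2, 4], [2, 6, 2], [4, 2, 10]].
Leading principal minors: 6, 32, 232.
All positive ⇒ H ≻ 0 ⇒ convex.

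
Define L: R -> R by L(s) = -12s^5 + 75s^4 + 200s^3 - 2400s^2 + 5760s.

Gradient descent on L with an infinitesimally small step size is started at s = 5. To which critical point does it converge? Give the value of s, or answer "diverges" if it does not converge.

diverges

L'(s) = -60(s - 4)(s - 3)(s - 2)(s + 4), so L'(5) = -3240.
Gradient descent moves in the -L' direction, i.e. s is increasing.
There is no critical point above s=5, and L' keeps the same sign, so the iterate runs off to +∞.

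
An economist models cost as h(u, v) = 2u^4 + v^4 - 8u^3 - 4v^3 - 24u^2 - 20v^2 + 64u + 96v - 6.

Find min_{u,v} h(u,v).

h(u,v) separates as P(u) + Q(v) − 6, so its minimum is min P + min Q − 6.
P'(u) = 8(u - 4)(u - 1)(u + 2) vanishes at u ∈ {-2, 1, 4}; Q'(v) = 4(v - 4)(v - 2)(v + 3) vanishes at v ∈ {-3, 2, 4}.
Local minima of P (where P''>0): P(-2)=-128, P(4)=-128. Local minima of Q: Q(-3)=-279, Q(4)=64.
So the global minimum of h is P(-2) + Q(-3) − 6 = -128 − 279 − 6 = -413, attained at (-2, -3).

-413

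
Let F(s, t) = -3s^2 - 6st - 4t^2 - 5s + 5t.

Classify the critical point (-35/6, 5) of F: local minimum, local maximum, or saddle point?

local maximum

The Hessian of F is constant: H = [[-6, -6], [-6, -8]].
det(H) = (-6)·(-8) − (-6)² = 12.
det(H) > 0 and tr(H) = -14 < 0, so H is negative definite and the point is a local maximum.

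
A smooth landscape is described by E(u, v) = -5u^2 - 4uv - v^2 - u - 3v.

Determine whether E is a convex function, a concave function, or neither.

E is quadratic, so its Hessian is the constant matrix H = [[-10, -4], [-4, -2]].
det(H) = 4, tr(H) = -12.
det(H) > 0 and tr(H) < 0, so H is negative definite everywhere: concave.

concave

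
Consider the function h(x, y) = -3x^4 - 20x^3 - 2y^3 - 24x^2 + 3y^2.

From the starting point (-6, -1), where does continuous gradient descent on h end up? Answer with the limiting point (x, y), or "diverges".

h is separable, so gradient descent decouples: x follows -∂h/∂x, y follows -∂h/∂y.
∂h/∂x = -12x(x + 1)(x + 4); at x=-6 this is 720, so x decreases.
∂h/∂y = -6y(y - 1); at y=-1 this is -12, so y increases.
The x-coordinate has no critical point in that direction and runs off to infinity.

diverges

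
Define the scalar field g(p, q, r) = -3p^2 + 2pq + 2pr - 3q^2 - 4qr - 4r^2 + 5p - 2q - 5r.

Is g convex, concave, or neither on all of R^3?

g is quadratic, so its Hessian is the constant matrix H = [[-6, 2, 2], [2, -6, -4], [2, -4, -8]].
Leading principal minors: -6, 32, -168.
Signs alternate −, +, − ⇒ H ≺ 0 ⇒ concave.

concave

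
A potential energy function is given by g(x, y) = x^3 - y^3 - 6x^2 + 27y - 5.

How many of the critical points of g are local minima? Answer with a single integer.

g separates as a function of x plus a function of y, so ∇g=0 decouples.
∂g/∂x = 3x(x - 4) = 0 at x ∈ {0, 4}; ∂g/∂y = -3(y - 3)(y + 3) = 0 at y ∈ {-3, 3}.
The Hessian is diagonal: diag(g_xx, g_yy). Second derivatives: g_xx(0)=-12, g_xx(4)=12; g_yy(-3)=18, g_yy(3)=-18.
Local minima occur where both diagonal entries positive: (4, -3). Count: 1.

1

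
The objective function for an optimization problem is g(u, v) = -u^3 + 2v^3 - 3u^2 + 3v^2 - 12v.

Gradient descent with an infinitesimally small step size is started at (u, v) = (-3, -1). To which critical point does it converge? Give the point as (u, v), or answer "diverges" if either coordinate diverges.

g is separable, so gradient descent decouples: u follows -∂g/∂u, v follows -∂g/∂v.
∂g/∂u = -3u(u + 2); at u=-3 this is -9, so u increases.
∂g/∂v = 6(v - 1)(v + 2); at v=-1 this is -12, so v increases.
u converges to its nearest critical value -2 (a local min of the u-part); v converges to 1. The iterate converges to (-2, 1).

(-2, 1)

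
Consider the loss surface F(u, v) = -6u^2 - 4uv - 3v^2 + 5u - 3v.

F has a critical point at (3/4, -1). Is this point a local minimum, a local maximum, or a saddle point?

The Hessian of F is constant: H = [[-12, -4], [-4, -6]].
det(H) = (-12)·(-6) − (-4)² = 56.
det(H) > 0 and tr(H) = -18 < 0, so H is negative definite and the point is a local maximum.

local maximum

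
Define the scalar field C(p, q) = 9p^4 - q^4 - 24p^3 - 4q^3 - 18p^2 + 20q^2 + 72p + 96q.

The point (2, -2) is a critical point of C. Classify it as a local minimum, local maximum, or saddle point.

local minimum

The mixed partial ∂²C/∂p∂q is 0, so the Hessian at any point is diag(C_pp, C_qq) = diag(36(3p^2 - 4p - 1), 4(-3q^2 - 6q + 10)).
At (2, -2): H = diag(108, 40).
Both eigenvalues are positive, so H is positive definite: a local minimum.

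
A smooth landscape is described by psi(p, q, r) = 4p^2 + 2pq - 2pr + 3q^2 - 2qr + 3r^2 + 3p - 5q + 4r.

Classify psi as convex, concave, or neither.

psi is quadratic, so its Hessian is the constant matrix H = [[8, 2, -2], [2, 6, -2], [-2, -2, 6]].
Leading principal minors: 8, 44, 224.
All positive ⇒ H ≻ 0 ⇒ convex.

convex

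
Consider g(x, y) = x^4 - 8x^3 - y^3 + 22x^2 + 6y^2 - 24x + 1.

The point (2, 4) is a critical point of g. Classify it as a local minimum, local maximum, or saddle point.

The mixed partial ∂²g/∂x∂y is 0, so the Hessian at any point is diag(g_xx, g_yy) = diag(4(3x^2 - 12x + 11), 6(-y + 2)).
At (2, 4): H = diag(-4, -12).
Both eigenvalues are negative, so H is negative definite: a local maximum.

local maximum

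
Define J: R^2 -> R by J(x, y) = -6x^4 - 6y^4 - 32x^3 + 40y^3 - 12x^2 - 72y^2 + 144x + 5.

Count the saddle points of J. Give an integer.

J separates as a function of x plus a function of y, so ∇J=0 decouples.
∂J/∂x = -24(x - 1)(x + 2)(x + 3) = 0 at x ∈ {-3, -2, 1}; ∂J/∂y = -24y(y - 3)(y - 2) = 0 at y ∈ {0, 2, 3}.
The Hessian is diagonal: diag(J_xx, J_yy). Second derivatives: J_xx(-3)=-96, J_xx(-2)=72, J_xx(1)=-288; J_yy(0)=-144, J_yy(2)=48, J_yy(3)=-72.
Saddle points occur where the two diagonal entries have opposite signs: (-3, 2), (-2, 0), (-2, 3), (1, 2). Count: 4.

4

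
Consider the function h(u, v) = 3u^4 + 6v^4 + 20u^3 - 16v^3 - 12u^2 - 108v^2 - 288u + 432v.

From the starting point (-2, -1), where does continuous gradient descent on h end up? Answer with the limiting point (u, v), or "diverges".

(2, -3)

h is separable, so gradient descent decouples: u follows -∂h/∂u, v follows -∂h/∂v.
∂h/∂u = 12(u - 2)(u + 3)(u + 4); at u=-2 this is -96, so u increases.
∂h/∂v = 24(v - 3)(v - 2)(v + 3); at v=-1 this is 576, so v decreases.
u converges to its nearest critical value 2 (a local min of the u-part); v converges to -3. The iterate converges to (2, -3).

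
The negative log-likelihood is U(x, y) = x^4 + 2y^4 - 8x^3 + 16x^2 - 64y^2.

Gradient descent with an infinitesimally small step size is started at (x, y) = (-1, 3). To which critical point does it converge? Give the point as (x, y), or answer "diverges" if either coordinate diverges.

(0, 4)

U is separable, so gradient descent decouples: x follows -∂U/∂x, y follows -∂U/∂y.
∂U/∂x = 4x(x - 4)(x - 2); at x=-1 this is -60, so x increases.
∂U/∂y = 8y(y - 4)(y + 4); at y=3 this is -168, so y increases.
x converges to its nearest critical value 0 (a local min of the x-part); y converges to 4. The iterate converges to (0, 4).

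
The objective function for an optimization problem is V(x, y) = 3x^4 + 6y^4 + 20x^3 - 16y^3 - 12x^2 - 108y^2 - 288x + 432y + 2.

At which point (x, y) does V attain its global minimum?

(2, -3)

V(x,y) separates as P(x) + Q(y) + 2, so its minimum is min P + min Q + 2.
P'(x) = 12(x - 2)(x + 3)(x + 4) vanishes at x ∈ {-4, -3, 2}; Q'(y) = 24(y - 3)(y - 2)(y + 3) vanishes at y ∈ {-3, 2, 3}.
Local minima of P (where P''>0): P(-4)=448, P(2)=-416. Local minima of Q: Q(-3)=-1350, Q(3)=378.
So the global minimum of V is P(2) + Q(-3) + 2 = -416 − 1350 + 2 = -1764, attained at (2, -3).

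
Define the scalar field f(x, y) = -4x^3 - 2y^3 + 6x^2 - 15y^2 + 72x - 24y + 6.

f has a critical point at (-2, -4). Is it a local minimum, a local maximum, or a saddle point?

The mixed partial ∂²f/∂x∂y is 0, so the Hessian at any point is diag(f_xx, f_yy) = diag(12(-2x + 1), -6(2y + 5)).
At (-2, -4): H = diag(60, 18).
Both eigenvalues are positive, so H is positive definite: a local minimum.

local minimum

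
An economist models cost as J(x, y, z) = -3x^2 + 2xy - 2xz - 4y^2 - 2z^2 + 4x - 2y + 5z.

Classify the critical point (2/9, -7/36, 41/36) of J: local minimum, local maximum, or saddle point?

The Hessian is constant: H = [[-6, 2, -2], [2, -8, 0], [-2, 0, -4]].
Leading principal minors: Δ₁ = -6, Δ₂ = 44, Δ₃ = -144.
The minors alternate sign starting negative (−, +, −), so H is negative definite: a local maximum.

local maximum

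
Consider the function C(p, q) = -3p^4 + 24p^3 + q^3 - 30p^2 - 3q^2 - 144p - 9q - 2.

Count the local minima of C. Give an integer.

C separates as a function of p plus a function of q, so ∇C=0 decouples.
∂C/∂p = -12(p - 4)(p - 3)(p + 1) = 0 at p ∈ {-1, 3, 4}; ∂C/∂q = 3(q - 3)(q + 1) = 0 at q ∈ {-1, 3}.
The Hessian is diagonal: diag(C_pp, C_qq). Second derivatives: C_pp(-1)=-240, C_pp(3)=48, C_pp(4)=-60; C_qq(-1)=-12, C_qq(3)=12.
Local minima occur where both diagonal entries positive: (3, 3). Count: 1.

1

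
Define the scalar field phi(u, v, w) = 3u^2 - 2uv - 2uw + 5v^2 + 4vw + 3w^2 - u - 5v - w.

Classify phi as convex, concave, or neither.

convex

phi is quadratic, so its Hessian is the constant matrix H = [[6, -2, -2], [-2, 10, 4], [-2, 4, 6]].
Leading principal minors: 6, 56, 232.
All positive ⇒ H ≻ 0 ⇒ convex.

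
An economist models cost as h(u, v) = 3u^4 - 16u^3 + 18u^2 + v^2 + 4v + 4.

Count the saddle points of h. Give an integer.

1

h separates as a function of u plus a function of v, so ∇h=0 decouples.
∂h/∂u = 12u(u - 3)(u - 1) = 0 at u ∈ {0, 1, 3}; ∂h/∂v = 2(v + 2) = 0 at v ∈ {-2}.
The Hessian is diagonal: diag(h_uu, h_vv). Second derivatives: h_uu(0)=36, h_uu(1)=-24, h_uu(3)=72; h_vv(-2)=2.
Saddle points occur where the two diagonal entries have opposite signs: (1, -2). Count: 1.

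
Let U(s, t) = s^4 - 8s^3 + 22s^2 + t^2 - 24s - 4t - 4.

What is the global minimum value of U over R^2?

-17

U(s,t) separates as P(s) + Q(t) − 4, so its minimum is min P + min Q − 4.
P'(s) = 4(s - 3)(s - 2)(s - 1) vanishes at s ∈ {1, 2, 3}; Q'(t) = 2(t - 2) vanishes at t ∈ {2}.
Local minima of P (where P''>0): P(1)=-9, P(3)=-9. Local minima of Q: Q(2)=-4.
So the global minimum of U is P(1) + Q(2) − 4 = -9 − 4 − 4 = -17, attained at (1, 2).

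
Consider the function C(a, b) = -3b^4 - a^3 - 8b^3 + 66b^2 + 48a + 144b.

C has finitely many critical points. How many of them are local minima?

C separates as a function of a plus a function of b, so ∇C=0 decouples.
∂C/∂a = -3(a - 4)(a + 4) = 0 at a ∈ {-4, 4}; ∂C/∂b = -12(b - 3)(b + 1)(b + 4) = 0 at b ∈ {-4, -1, 3}.
The Hessian is diagonal: diag(C_aa, C_bb). Second derivatives: C_aa(-4)=24, C_aa(4)=-24; C_bb(-4)=-252, C_bb(-1)=144, C_bb(3)=-336.
Local minima occur where both diagonal entries positive: (-4, -1). Count: 1.

1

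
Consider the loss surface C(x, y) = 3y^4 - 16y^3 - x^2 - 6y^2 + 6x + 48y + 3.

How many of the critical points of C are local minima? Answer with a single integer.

C separates as a function of x plus a function of y, so ∇C=0 decouples.
∂C/∂x = -2(x - 3) = 0 at x ∈ {3}; ∂C/∂y = 12(y - 4)(y - 1)(y + 1) = 0 at y ∈ {-1, 1, 4}.
The Hessian is diagonal: diag(C_xx, C_yy). Second derivatives: C_xx(3)=-2; C_yy(-1)=120, C_yy(1)=-72, C_yy(4)=180.
Local minima occur where both diagonal entries positive: none. Count: 0.

0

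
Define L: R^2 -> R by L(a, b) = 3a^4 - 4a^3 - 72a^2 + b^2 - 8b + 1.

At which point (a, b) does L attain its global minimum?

L(a,b) separates as P(a) + Q(b) + 1, so its minimum is min P + min Q + 1.
P'(a) = 12a(a - 4)(a + 3) vanishes at a ∈ {-3, 0, 4}; Q'(b) = 2b - 8 vanishes at b ∈ {4}.
Local minima of P (where P''>0): P(-3)=-297, P(4)=-640. Local minima of Q: Q(4)=-16.
So the global minimum of L is P(4) + Q(4) + 1 = -640 − 16 + 1 = -655, attained at (4, 4).

(4, 4)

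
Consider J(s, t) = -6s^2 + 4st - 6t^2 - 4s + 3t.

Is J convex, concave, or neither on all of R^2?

concave

J is quadratic, so its Hessian is the constant matrix H = [[-12, 4], [4, -12]].
det(H) = 128, tr(H) = -24.
det(H) > 0 and tr(H) < 0, so H is negative definite everywhere: concave.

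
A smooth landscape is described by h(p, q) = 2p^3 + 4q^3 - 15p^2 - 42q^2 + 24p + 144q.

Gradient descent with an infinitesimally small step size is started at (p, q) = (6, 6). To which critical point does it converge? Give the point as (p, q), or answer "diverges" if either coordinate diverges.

h is separable, so gradient descent decouples: p follows -∂h/∂p, q follows -∂h/∂q.
∂h/∂p = 6(p - 4)(p - 1); at p=6 this is 60, so p decreases.
∂h/∂q = 12(q - 4)(q - 3); at q=6 this is 72, so q decreases.
p converges to its nearest critical value 4 (a local min of the p-part); q converges to 4. The iterate converges to (4, 4).

(4, 4)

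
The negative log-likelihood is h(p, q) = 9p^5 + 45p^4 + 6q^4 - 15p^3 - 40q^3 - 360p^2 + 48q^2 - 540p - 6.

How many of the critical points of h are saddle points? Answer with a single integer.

h separates as a function of p plus a function of q, so ∇h=0 decouples.
∂h/∂p = 45(p - 2)(p + 1)(p + 2)(p + 3) = 0 at p ∈ {-3, -2, -1, 2}; ∂h/∂q = 24q(q - 4)(q - 1) = 0 at q ∈ {0, 1, 4}.
The Hessian is diagonal: diag(h_pp, h_qq). Second derivatives: h_pp(-3)=-450, h_pp(-2)=180, h_pp(-1)=-270, h_pp(2)=2700; h_qq(0)=96, h_qq(1)=-72, h_qq(4)=288.
Saddle points occur where the two diagonal entries have opposite signs: (-3, 0), (-3, 4), (-2, 1), (-1, 0), (-1, 4), (2, 1). Count: 6.

6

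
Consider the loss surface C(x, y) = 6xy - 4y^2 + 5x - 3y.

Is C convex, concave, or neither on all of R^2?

neither

C is quadratic, so its Hessian is the constant matrix H = [[0, 6], [6, -8]].
det(H) = -36, tr(H) = -8.
det(H) < 0, so H is indefinite: neither convex nor concave.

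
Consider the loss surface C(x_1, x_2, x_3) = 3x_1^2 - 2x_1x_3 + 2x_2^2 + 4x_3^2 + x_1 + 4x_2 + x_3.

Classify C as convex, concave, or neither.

convex

C is quadratic, so its Hessian is the constant matrix H = [[6, 0, -2], [0, 4, 0], [-2, 0, 8]].
Leading principal minors: 6, 24, 176.
All positive ⇒ H ≻ 0 ⇒ convex.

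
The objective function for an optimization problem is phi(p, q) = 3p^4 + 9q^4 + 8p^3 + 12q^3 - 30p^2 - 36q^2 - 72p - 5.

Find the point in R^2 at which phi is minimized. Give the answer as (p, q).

(2, -2)

phi(p,q) separates as A(p) + B(q) − 5, so its minimum is min A + min B − 5.
A'(p) = 12(p - 2)(p + 1)(p + 3) vanishes at p ∈ {-3, -1, 2}; B'(q) = 36q(q - 1)(q + 2) vanishes at q ∈ {-2, 0, 1}.
Local minima of A (where A''>0): A(-3)=-27, A(2)=-152. Local minima of B: B(-2)=-96, B(1)=-15.
So the global minimum of phi is A(2) + B(-2) − 5 = -152 − 96 − 5 = -253, attained at (2, -2).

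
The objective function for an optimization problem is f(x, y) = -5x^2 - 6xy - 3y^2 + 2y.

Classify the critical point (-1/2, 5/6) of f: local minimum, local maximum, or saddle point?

local maximum

The Hessian of f is constant: H = [[-10, -6], [-6, -6]].
det(H) = (-10)·(-6) − (-6)² = 24.
det(H) > 0 and tr(H) = -16 < 0, so H is negative definite and the point is a local maximum.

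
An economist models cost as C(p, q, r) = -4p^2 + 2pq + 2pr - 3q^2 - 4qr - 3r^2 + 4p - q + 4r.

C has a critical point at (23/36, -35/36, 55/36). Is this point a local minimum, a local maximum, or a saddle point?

The Hessian is constant: H = [[-8, 2, 2], [2, -6, -4], [2, -4, -6]].
Leading principal minors: Δ₁ = -8, Δ₂ = 44, Δ₃ = -144.
The minors alternate sign starting negative (−, +, −), so H is negative definite: a local maximum.

local maximum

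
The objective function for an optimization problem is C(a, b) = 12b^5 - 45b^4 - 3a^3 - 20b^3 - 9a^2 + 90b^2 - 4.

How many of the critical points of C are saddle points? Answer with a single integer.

C separates as a function of a plus a function of b, so ∇C=0 decouples.
∂C/∂a = -9a(a + 2) = 0 at a ∈ {-2, 0}; ∂C/∂b = 60b(b - 3)(b - 1)(b + 1) = 0 at b ∈ {-1, 0, 1, 3}.
The Hessian is diagonal: diag(C_aa, C_bb). Second derivatives: C_aa(-2)=18, C_aa(0)=-18; C_bb(-1)=-480, C_bb(0)=180, C_bb(1)=-240, C_bb(3)=1440.
Saddle points occur where the two diagonal entries have opposite signs: (-2, -1), (-2, 1), (0, 0), (0, 3). Count: 4.

4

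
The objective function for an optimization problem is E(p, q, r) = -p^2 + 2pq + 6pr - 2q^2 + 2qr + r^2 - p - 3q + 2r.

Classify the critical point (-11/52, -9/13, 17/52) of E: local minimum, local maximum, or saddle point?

The Hessian is constant: H = [[-2, 2, 6], [2, -4, 2], [6, 2, 2]].
Leading principal minors: Δ₁ = -2, Δ₂ = 4, Δ₃ = 208.
The minors fit neither the all-positive nor the alternating-sign pattern, so H is indefinite: a saddle point.

saddle point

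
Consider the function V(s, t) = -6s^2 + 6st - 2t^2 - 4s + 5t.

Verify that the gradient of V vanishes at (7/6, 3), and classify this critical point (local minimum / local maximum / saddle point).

∇V = (-12s + 6t - 4, 6s - 4t + 5); substituting (7/6, 3) gives ∇V = (0, 0), so (7/6, 3) is indeed a critical point.
The Hessian of V is constant: H = [[-12, 6], [6, -4]].
det(H) = (-12)·(-4) − 6² = 12.
det(H) > 0 and tr(H) = -16 < 0, so H is negative definite and the point is a local maximum.

local maximum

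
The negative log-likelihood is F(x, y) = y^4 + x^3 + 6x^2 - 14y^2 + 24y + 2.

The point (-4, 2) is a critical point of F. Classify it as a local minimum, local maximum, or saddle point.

saddle point

The mixed partial ∂²F/∂x∂y is 0, so the Hessian at any point is diag(F_xx, F_yy) = diag(6(x + 2), 4(3y^2 - 7)).
At (-4, 2): H = diag(-12, 20).
The eigenvalues have opposite signs, so H is indefinite: a saddle point.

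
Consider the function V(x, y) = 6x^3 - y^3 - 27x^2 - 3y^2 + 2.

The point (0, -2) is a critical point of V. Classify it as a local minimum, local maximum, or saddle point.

saddle point

The mixed partial ∂²V/∂x∂y is 0, so the Hessian at any point is diag(V_xx, V_yy) = diag(18(2x - 3), -6(y + 1)).
At (0, -2): H = diag(-54, 6).
The eigenvalues have opposite signs, so H is indefinite: a saddle point.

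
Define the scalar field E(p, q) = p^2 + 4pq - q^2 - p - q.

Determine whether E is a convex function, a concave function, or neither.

neither

E is quadratic, so its Hessian is the constant matrix H = [[2, 4], [4, -2]].
det(H) = -20, tr(H) = 0.
det(H) < 0, so H is indefinite: neither convex nor concave.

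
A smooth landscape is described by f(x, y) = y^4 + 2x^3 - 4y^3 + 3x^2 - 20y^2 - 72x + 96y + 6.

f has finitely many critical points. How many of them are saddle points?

f separates as a function of x plus a function of y, so ∇f=0 decouples.
∂f/∂x = 6(x - 3)(x + 4) = 0 at x ∈ {-4, 3}; ∂f/∂y = 4(y - 4)(y - 2)(y + 3) = 0 at y ∈ {-3, 2, 4}.
The Hessian is diagonal: diag(f_xx, f_yy). Second derivatives: f_xx(-4)=-42, f_xx(3)=42; f_yy(-3)=140, f_yy(2)=-40, f_yy(4)=56.
Saddle points occur where the two diagonal entries have opposite signs: (-4, -3), (-4, 4), (3, 2). Count: 3.

3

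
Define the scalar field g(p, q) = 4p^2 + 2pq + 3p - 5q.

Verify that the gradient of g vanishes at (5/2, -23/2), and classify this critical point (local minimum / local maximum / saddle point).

saddle point

∇g = (8p + 2q + 3, 2p - 5); substituting (5/2, -23/2) gives ∇g = (0, 0), so (5/2, -23/2) is indeed a critical point.
The Hessian of g is constant: H = [[8, 2], [2, 0]].
det(H) = 8·0 − 2² = -4.
Since det(H) < 0, H is indefinite and the critical point is a saddle point.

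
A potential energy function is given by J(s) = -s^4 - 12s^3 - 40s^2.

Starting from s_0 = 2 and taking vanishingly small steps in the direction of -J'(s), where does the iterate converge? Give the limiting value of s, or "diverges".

J'(s) = -4s(s + 4)(s + 5), so J'(2) = -336.
Gradient descent moves in the -J' direction, i.e. s is increasing.
There is no critical point above s=2, and J' keeps the same sign, so the iterate runs off to +∞.

diverges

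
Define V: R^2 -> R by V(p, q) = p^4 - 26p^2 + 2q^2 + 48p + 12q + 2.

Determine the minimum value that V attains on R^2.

V(p,q) separates as A(p) + B(q) + 2, so its minimum is min A + min B + 2.
A'(p) = 4(p - 3)(p - 1)(p + 4) vanishes at p ∈ {-4, 1, 3}; B'(q) = 4q + 12 vanishes at q ∈ {-3}.
Local minima of A (where A''>0): A(-4)=-352, A(3)=-9. Local minima of B: B(-3)=-18.
So the global minimum of V is A(-4) + B(-3) + 2 = -352 − 18 + 2 = -368, attained at (-4, -3).

-368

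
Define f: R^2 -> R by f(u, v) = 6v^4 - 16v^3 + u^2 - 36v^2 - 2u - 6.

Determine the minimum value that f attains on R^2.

-277

f(u,v) separates as P(u) + Q(v) − 6, so its minimum is min P + min Q − 6.
P'(u) = 2u - 2 vanishes at u ∈ {1}; Q'(v) = 24v(v - 3)(v + 1) vanishes at v ∈ {-1, 0, 3}.
Local minima of P (where P''>0): P(1)=-1. Local minima of Q: Q(-1)=-14, Q(3)=-270.
So the global minimum of f is P(1) + Q(3) − 6 = -1 − 270 − 6 = -277, attained at (1, 3).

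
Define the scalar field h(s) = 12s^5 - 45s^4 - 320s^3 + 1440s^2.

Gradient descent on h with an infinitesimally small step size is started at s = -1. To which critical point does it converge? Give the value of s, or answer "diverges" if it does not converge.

0

h'(s) = 60s(s - 4)(s - 3)(s + 4), so h'(-1) = -3600.
Gradient descent moves in the -h' direction, i.e. s is increasing.
The nearest critical point in that direction is s = 0, where h'' = 2880 > 0 (a local minimum). The iterate converges there.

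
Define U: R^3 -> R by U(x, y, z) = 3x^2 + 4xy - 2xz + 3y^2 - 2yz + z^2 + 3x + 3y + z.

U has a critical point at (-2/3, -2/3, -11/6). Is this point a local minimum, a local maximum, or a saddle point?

local minimum

The Hessian is constant: H = [[6, 4, -2], [4, 6, -2], [-2, -2, 2]].
Leading principal minors: Δ₁ = 6, Δ₂ = 20, Δ₃ = 24.
All leading minors are positive, so H is positive definite: a local minimum.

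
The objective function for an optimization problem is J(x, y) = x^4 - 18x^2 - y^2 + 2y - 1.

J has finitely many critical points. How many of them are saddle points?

2

J separates as a function of x plus a function of y, so ∇J=0 decouples.
∂J/∂x = 4x(x - 3)(x + 3) = 0 at x ∈ {-3, 0, 3}; ∂J/∂y = -2(y - 1) = 0 at y ∈ {1}.
The Hessian is diagonal: diag(J_xx, J_yy). Second derivatives: J_xx(-3)=72, J_xx(0)=-36, J_xx(3)=72; J_yy(1)=-2.
Saddle points occur where the two diagonal entries have opposite signs: (-3, 1), (3, 1). Count: 2.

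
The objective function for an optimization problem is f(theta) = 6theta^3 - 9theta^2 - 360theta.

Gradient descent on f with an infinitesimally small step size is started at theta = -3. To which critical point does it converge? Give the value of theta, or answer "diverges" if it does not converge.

f'(theta) = 18(theta - 5)(theta + 4), so f'(-3) = -144.
Gradient descent moves in the -f' direction, i.e. theta is increasing.
The nearest critical point in that direction is theta = 5, where f'' = 162 > 0 (a local minimum). The iterate converges there.

5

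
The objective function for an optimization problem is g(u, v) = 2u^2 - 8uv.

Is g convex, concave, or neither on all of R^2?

neither

g is quadratic, so its Hessian is the constant matrix H = [[4, -8], [-8, 0]].
det(H) = -64, tr(H) = 4.
det(H) < 0, so H is indefinite: neither convex nor concave.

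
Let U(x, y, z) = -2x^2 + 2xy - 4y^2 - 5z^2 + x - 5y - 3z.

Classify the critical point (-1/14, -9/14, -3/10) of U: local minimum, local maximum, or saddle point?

The Hessian is constant: H = [[-4, 2, 0], [2, -8, 0], [0, 0, -10]].
Leading principal minors: Δ₁ = -4, Δ₂ = 28, Δ₃ = -280.
The minors alternate sign starting negative (−, +, −), so H is negative definite: a local maximum.

local maximum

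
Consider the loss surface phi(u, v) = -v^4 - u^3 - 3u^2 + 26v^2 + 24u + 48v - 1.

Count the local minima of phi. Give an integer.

1

phi separates as a function of u plus a function of v, so ∇phi=0 decouples.
∂phi/∂u = -3(u - 2)(u + 4) = 0 at u ∈ {-4, 2}; ∂phi/∂v = -4(v - 4)(v + 1)(v + 3) = 0 at v ∈ {-3, -1, 4}.
The Hessian is diagonal: diag(phi_uu, phi_vv). Second derivatives: phi_uu(-4)=18, phi_uu(2)=-18; phi_vv(-3)=-56, phi_vv(-1)=40, phi_vv(4)=-140.
Local minima occur where both diagonal entries positive: (-4, -1). Count: 1.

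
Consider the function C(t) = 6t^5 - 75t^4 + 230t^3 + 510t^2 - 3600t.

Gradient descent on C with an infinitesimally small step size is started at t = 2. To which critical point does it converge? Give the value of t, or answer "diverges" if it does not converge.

3

C'(t) = 30(t - 5)(t - 4)(t - 3)(t + 2), so C'(2) = -720.
Gradient descent moves in the -C' direction, i.e. t is increasing.
The nearest critical point in that direction is t = 3, where C'' = 300 > 0 (a local minimum). The iterate converges there.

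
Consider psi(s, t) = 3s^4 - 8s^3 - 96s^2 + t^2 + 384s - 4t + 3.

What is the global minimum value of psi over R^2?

psi(s,t) separates as P(s) + Q(t) + 3, so its minimum is min P + min Q + 3.
P'(s) = 12(s - 4)(s - 2)(s + 4) vanishes at s ∈ {-4, 2, 4}; Q'(t) = 2(t - 2) vanishes at t ∈ {2}.
Local minima of P (where P''>0): P(-4)=-1792, P(4)=256. Local minima of Q: Q(2)=-4.
So the global minimum of psi is P(-4) + Q(2) + 3 = -1792 − 4 + 3 = -1793, attained at (-4, 2).

-1793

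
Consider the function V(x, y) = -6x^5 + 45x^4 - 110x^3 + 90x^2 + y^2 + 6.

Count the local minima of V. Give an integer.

2

V separates as a function of x plus a function of y, so ∇V=0 decouples.
∂V/∂x = -30x(x - 3)(x - 2)(x - 1) = 0 at x ∈ {0, 1, 2, 3}; ∂V/∂y = 2y = 0 at y ∈ {0}.
The Hessian is diagonal: diag(V_xx, V_yy). Second derivatives: V_xx(0)=180, V_xx(1)=-60, V_xx(2)=60, V_xx(3)=-180; V_yy(0)=2.
Local minima occur where both diagonal entries positive: (0, 0), (2, 0). Count: 2.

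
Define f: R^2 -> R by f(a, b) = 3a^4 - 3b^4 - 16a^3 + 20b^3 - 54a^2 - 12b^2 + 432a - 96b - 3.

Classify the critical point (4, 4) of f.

saddle point

The mixed partial ∂²f/∂a∂b is 0, so the Hessian at any point is diag(f_aa, f_bb) = diag(12(3a^2 - 8a - 9), 12(-3b^2 + 10b - 2)).
At (4, 4): H = diag(84, -120).
The eigenvalues have opposite signs, so H is indefinite: a saddle point.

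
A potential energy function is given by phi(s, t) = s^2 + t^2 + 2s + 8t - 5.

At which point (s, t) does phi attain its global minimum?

phi(s,t) separates as P(s) + Q(t) − 5, so its minimum is min P + min Q − 5.
P'(s) = 2s + 2 vanishes at s ∈ {-1}; Q'(t) = 2(t + 4) vanishes at t ∈ {-4}.
Local minima of P (where P''>0): P(-1)=-1. Local minima of Q: Q(-4)=-16.
So the global minimum of phi is P(-1) + Q(-4) − 5 = -1 − 16 − 5 = -22, attained at (-1, -4).

(-1, -4)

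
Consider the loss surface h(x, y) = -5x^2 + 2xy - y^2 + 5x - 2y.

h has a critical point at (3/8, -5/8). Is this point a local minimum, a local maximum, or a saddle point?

local maximum

The Hessian of h is constant: H = [[-10, 2], [2, -2]].
det(H) = (-10)·(-2) − 2² = 16.
det(H) > 0 and tr(H) = -12 < 0, so H is negative definite and the point is a local maximum.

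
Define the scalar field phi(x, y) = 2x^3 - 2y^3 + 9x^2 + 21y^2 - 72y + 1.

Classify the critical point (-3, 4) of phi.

The mixed partial ∂²phi/∂x∂y is 0, so the Hessian at any point is diag(phi_xx, phi_yy) = diag(6(2x + 3), 6(-2y + 7)).
At (-3, 4): H = diag(-18, -6).
Both eigenvalues are negative, so H is negative definite: a local maximum.

local maximum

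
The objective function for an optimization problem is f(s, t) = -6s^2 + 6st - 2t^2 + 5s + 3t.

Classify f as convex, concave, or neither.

concave

f is quadratic, so its Hessian is the constant matrix H = [[-12, 6], [6, -4]].
det(H) = 12, tr(H) = -16.
det(H) > 0 and tr(H) < 0, so H is negative definite everywhere: concave.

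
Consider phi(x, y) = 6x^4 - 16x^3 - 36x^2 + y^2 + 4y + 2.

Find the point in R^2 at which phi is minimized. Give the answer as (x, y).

phi(x,y) separates as P(x) + Q(y) + 2, so its minimum is min P + min Q + 2.
P'(x) = 24x(x - 3)(x + 1) vanishes at x ∈ {-1, 0, 3}; Q'(y) = 2y + 4 vanishes at y ∈ {-2}.
Local minima of P (where P''>0): P(-1)=-14, P(3)=-270. Local minima of Q: Q(-2)=-4.
So the global minimum of phi is P(3) + Q(-2) + 2 = -270 − 4 + 2 = -272, attained at (3, -2).

(3, -2)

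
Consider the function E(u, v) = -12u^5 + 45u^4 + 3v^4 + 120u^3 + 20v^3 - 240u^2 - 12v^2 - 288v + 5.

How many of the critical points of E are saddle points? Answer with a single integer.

E separates as a function of u plus a function of v, so ∇E=0 decouples.
∂E/∂u = -60u(u - 4)(u - 1)(u + 2) = 0 at u ∈ {-2, 0, 1, 4}; ∂E/∂v = 12(v - 2)(v + 3)(v + 4) = 0 at v ∈ {-4, -3, 2}.
The Hessian is diagonal: diag(E_uu, E_vv). Second derivatives: E_uu(-2)=2160, E_uu(0)=-480, E_uu(1)=540, E_uu(4)=-4320; E_vv(-4)=72, E_vv(-3)=-60, E_vv(2)=360.
Saddle points occur where the two diagonal entries have opposite signs: (-2, -3), (0, -4), (0, 2), (1, -3), (4, -4), (4, 2). Count: 6.

6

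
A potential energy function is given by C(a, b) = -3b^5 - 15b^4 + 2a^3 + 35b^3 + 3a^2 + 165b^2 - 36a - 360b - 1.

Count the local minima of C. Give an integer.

2

C separates as a function of a plus a function of b, so ∇C=0 decouples.
∂C/∂a = 6(a - 2)(a + 3) = 0 at a ∈ {-3, 2}; ∂C/∂b = -15(b - 2)(b - 1)(b + 3)(b + 4) = 0 at b ∈ {-4, -3, 1, 2}.
The Hessian is diagonal: diag(C_aa, C_bb). Second derivatives: C_aa(-3)=-30, C_aa(2)=30; C_bb(-4)=450, C_bb(-3)=-300, C_bb(1)=300, C_bb(2)=-450.
Local minima occur where both diagonal entries positive: (2, -4), (2, 1). Count: 2.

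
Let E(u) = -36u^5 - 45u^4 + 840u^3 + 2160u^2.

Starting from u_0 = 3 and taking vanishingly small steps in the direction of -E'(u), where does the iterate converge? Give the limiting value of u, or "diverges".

0

E'(u) = -180u(u - 4)(u + 2)(u + 3), so E'(3) = 16200.
Gradient descent moves in the -E' direction, i.e. u is decreasing.
The nearest critical point in that direction is u = 0, where E'' = 4320 > 0 (a local minimum). The iterate converges there.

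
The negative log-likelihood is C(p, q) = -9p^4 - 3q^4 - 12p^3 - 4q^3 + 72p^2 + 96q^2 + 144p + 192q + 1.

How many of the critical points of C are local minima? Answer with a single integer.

1

C separates as a function of p plus a function of q, so ∇C=0 decouples.
∂C/∂p = -36(p - 2)(p + 1)(p + 2) = 0 at p ∈ {-2, -1, 2}; ∂C/∂q = -12(q - 4)(q + 1)(q + 4) = 0 at q ∈ {-4, -1, 4}.
The Hessian is diagonal: diag(C_pp, C_qq). Second derivatives: C_pp(-2)=-144, C_pp(-1)=108, C_pp(2)=-432; C_qq(-4)=-288, C_qq(-1)=180, C_qq(4)=-480.
Local minima occur where both diagonal entries positive: (-1, -1). Count: 1.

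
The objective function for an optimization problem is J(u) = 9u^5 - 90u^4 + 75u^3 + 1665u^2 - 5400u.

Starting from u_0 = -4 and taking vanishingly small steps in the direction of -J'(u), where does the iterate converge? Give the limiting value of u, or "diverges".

J'(u) = 45(u - 5)(u - 4)(u - 2)(u + 3), so J'(-4) = 19440.
Gradient descent moves in the -J' direction, i.e. u is decreasing.
There is no critical point below u=-4, and J' keeps the same sign, so the iterate runs off to −∞.

diverges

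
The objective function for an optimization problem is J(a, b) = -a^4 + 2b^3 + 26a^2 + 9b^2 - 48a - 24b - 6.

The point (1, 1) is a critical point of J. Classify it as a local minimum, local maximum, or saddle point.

local minimum

The mixed partial ∂²J/∂a∂b is 0, so the Hessian at any point is diag(J_aa, J_bb) = diag(4(-3a^2 + 13), 6(2b + 3)).
At (1, 1): H = diag(40, 30).
Both eigenvalues are positive, so H is positive definite: a local minimum.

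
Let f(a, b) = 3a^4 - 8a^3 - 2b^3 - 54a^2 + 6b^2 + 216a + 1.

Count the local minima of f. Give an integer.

2

f separates as a function of a plus a function of b, so ∇f=0 decouples.
∂f/∂a = 12(a - 3)(a - 2)(a + 3) = 0 at a ∈ {-3, 2, 3}; ∂f/∂b = -6b(b - 2) = 0 at b ∈ {0, 2}.
The Hessian is diagonal: diag(f_aa, f_bb). Second derivatives: f_aa(-3)=360, f_aa(2)=-60, f_aa(3)=72; f_bb(0)=12, f_bb(2)=-12.
Local minima occur where both diagonal entries positive: (-3, 0), (3, 0). Count: 2.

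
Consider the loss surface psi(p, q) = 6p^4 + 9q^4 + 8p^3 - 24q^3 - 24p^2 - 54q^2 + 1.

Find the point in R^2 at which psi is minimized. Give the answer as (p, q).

psi(p,q) separates as A(p) + B(q) + 1, so its minimum is min A + min B + 1.
A'(p) = 24p(p - 1)(p + 2) vanishes at p ∈ {-2, 0, 1}; B'(q) = 36q(q - 3)(q + 1) vanishes at q ∈ {-1, 0, 3}.
Local minima of A (where A''>0): A(-2)=-64, A(1)=-10. Local minima of B: B(-1)=-21, B(3)=-405.
So the global minimum of psi is A(-2) + B(3) + 1 = -64 − 405 + 1 = -468, attained at (-2, 3).

(-2, 3)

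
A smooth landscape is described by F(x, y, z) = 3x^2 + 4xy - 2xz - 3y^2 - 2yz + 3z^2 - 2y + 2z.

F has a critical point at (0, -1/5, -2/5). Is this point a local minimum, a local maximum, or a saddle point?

saddle point

The Hessian is constant: H = [[6, 4, -2], [4, -6, -2], [-2, -2, 6]].
Leading principal minors: Δ₁ = 6, Δ₂ = -52, Δ₃ = -280.
The minors fit neither the all-positive nor the alternating-sign pattern, so H is indefinite: a saddle point.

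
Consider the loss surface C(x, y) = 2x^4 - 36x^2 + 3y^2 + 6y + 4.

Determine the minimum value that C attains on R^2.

-161

C(x,y) separates as P(x) + Q(y) + 4, so its minimum is min P + min Q + 4.
P'(x) = 8x(x - 3)(x + 3) vanishes at x ∈ {-3, 0, 3}; Q'(y) = 6y + 6 vanishes at y ∈ {-1}.
Local minima of P (where P''>0): P(-3)=-162, P(3)=-162. Local minima of Q: Q(-1)=-3.
So the global minimum of C is P(-3) + Q(-1) + 4 = -162 − 3 + 4 = -161, attained at (-3, -1).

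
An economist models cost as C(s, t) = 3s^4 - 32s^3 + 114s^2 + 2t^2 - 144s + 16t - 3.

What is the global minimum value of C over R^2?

-94

C(s,t) separates as P(s) + Q(t) − 3, so its minimum is min P + min Q − 3.
P'(s) = 12(s - 4)(s - 3)(s - 1) vanishes at s ∈ {1, 3, 4}; Q'(t) = 4(t + 4) vanishes at t ∈ {-4}.
Local minima of P (where P''>0): P(1)=-59, P(4)=-32. Local minima of Q: Q(-4)=-32.
So the global minimum of C is P(1) + Q(-4) − 3 = -59 − 32 − 3 = -94, attained at (1, -4).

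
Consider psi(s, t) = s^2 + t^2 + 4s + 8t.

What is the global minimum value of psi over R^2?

psi(s,t) separates as P(s) + Q(t), so its minimum is min P + min Q.
P'(s) = 2s + 4 vanishes at s ∈ {-2}; Q'(t) = 2(t + 4) vanishes at t ∈ {-4}.
Local minima of P (where P''>0): P(-2)=-4. Local minima of Q: Q(-4)=-16.
So the global minimum of psi is P(-2) + Q(-4) = -4 − 16 = -20, attained at (-2, -4).

-20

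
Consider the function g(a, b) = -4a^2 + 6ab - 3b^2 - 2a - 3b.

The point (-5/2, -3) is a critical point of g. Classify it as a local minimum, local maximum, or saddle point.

The Hessian of g is constant: H = [[-8, 6], [6, -6]].
det(H) = (-8)·(-6) − 6² = 12.
det(H) > 0 and tr(H) = -14 < 0, so H is negative definite and the point is a local maximum.

local maximum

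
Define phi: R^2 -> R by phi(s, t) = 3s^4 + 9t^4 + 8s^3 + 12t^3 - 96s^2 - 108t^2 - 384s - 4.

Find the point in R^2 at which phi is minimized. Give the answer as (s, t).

(4, -3)

phi(s,t) separates as P(s) + Q(t) − 4, so its minimum is min P + min Q − 4.
P'(s) = 12(s - 4)(s + 2)(s + 4) vanishes at s ∈ {-4, -2, 4}; Q'(t) = 36t(t - 2)(t + 3) vanishes at t ∈ {-3, 0, 2}.
Local minima of P (where P''>0): P(-4)=256, P(4)=-1792. Local minima of Q: Q(-3)=-567, Q(2)=-192.
So the global minimum of phi is P(4) + Q(-3) − 4 = -1792 − 567 − 4 = -2363, attained at (4, -3).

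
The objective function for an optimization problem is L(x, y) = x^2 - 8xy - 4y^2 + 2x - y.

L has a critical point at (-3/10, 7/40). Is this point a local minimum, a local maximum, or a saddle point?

saddle point

The Hessian of L is constant: H = [[2, -8], [-8, -8]].
det(H) = 2·(-8) − (-8)² = -80.
Since det(H) < 0, H is indefinite and the critical point is a saddle point.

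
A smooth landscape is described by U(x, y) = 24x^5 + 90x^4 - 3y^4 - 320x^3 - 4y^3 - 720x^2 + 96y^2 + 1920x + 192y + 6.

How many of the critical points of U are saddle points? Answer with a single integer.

6

U separates as a function of x plus a function of y, so ∇U=0 decouples.
∂U/∂x = 120(x - 2)(x - 1)(x + 2)(x + 4) = 0 at x ∈ {-4, -2, 1, 2}; ∂U/∂y = -12(y - 4)(y + 1)(y + 4) = 0 at y ∈ {-4, -1, 4}.
The Hessian is diagonal: diag(U_xx, U_yy). Second derivatives: U_xx(-4)=-7200, U_xx(-2)=2880, U_xx(1)=-1800, U_xx(2)=2880; U_yy(-4)=-288, U_yy(-1)=180, U_yy(4)=-480.
Saddle points occur where the two diagonal entries have opposite signs: (-4, -1), (-2, -4), (-2, 4), (1, -1), (2, -4), (2, 4). Count: 6.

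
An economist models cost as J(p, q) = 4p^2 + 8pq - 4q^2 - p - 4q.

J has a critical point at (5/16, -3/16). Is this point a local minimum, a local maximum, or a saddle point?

The Hessian of J is constant: H = [[8, 8], [8, -8]].
det(H) = 8·(-8) − 8² = -128.
Since det(H) < 0, H is indefinite and the critical point is a saddle point.

saddle point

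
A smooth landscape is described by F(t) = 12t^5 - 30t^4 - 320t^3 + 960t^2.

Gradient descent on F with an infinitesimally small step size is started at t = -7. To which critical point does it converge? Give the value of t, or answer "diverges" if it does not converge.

F'(t) = 60t(t - 4)(t - 2)(t + 4), so F'(-7) = 124740.
Gradient descent moves in the -F' direction, i.e. t is decreasing.
There is no critical point below t=-7, and F' keeps the same sign, so the iterate runs off to −∞.

diverges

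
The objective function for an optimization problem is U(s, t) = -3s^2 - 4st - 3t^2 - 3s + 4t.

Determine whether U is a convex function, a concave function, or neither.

concave

U is quadratic, so its Hessian is the constant matrix H = [[-6, -4], [-4, -6]].
det(H) = 20, tr(H) = -12.
det(H) > 0 and tr(H) < 0, so H is negative definite everywhere: concave.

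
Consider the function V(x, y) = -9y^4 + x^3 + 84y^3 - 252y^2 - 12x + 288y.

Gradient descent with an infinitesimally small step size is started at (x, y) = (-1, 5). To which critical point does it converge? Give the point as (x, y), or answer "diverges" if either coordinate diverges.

V is separable, so gradient descent decouples: x follows -∂V/∂x, y follows -∂V/∂y.
∂V/∂x = 3(x - 2)(x + 2); at x=-1 this is -9, so x increases.
∂V/∂y = -36(y - 4)(y - 2)(y - 1); at y=5 this is -432, so y increases.
The y-coordinate has no critical point in that direction and runs off to infinity.

diverges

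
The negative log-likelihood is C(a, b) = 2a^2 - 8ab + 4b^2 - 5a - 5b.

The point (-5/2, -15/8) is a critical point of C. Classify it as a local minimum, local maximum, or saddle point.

The Hessian of C is constant: H = [[4, -8], [-8, 8]].
det(H) = 4·8 − (-8)² = -32.
Since det(H) < 0, H is indefinite and the critical point is a saddle point.

saddle point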